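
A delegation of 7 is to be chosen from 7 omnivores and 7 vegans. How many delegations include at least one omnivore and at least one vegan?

With no constraint there are C(14,7) = 3432 possible selections.
Selections missing a whole group: no omnivores → C(7,7) = 1; no vegans → C(7,7) = 1.
Both groups omitted at once is impossible, so 3432 − 2 = 3430.

3430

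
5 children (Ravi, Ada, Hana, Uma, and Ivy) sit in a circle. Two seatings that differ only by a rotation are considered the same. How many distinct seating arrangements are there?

Fix one person's seat to break rotational symmetry; the remaining 4 people can be arranged in (4)! = 24 ways.

24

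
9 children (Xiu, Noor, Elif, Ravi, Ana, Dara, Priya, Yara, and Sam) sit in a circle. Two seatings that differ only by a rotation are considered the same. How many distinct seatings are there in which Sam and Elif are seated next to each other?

10080

Glue Sam and Elif into a block (2 internal orders). Seating 8 units around a circle gives (7)! arrangements.
So 2 × (7)! = 2 × 5040 = 10080.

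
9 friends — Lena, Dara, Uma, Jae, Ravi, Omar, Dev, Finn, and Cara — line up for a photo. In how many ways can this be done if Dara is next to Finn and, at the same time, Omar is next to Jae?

20160

Treat {Dara,Finn} as one block (2 orders) and {Omar,Jae} as another (2 orders).
That leaves 7 units to arrange: 2 × 2 × 7! = 4 × 5040 = 20160.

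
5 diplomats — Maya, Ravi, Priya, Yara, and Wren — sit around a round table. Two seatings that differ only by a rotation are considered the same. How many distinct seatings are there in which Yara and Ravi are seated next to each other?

12

Treat {Yara, Ravi} as one unit (2 internal orders) and seat the resulting 4 units around the table: (3)! circular arrangements.
So 2 × (3)! = 2 × 6 = 12.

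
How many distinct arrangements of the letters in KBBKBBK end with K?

With the last slot taken by K, it remains to arrange the other 6 letters (BBKBBK).
Those 6 letters have B appearing 4 times and K appearing twice, giving (6)!/(4!·2!) = 15.

15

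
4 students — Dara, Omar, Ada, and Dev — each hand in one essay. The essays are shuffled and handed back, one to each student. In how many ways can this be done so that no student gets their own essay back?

9

Let Aᵢ be the assignments in which student i gets their own essay. We want the size of the complement of A₁∪…∪A_4.
By inclusion–exclusion this is Σ_{j=0}^{4} (−1)^j C(4,j)·(4−j)!.
Computing: 24 − 24 + 12 − 4 + 1 = 9.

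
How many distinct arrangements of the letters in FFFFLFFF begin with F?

Fix F in the first position and arrange the remaining 7 letters.
Those 7 letters have F appearing 6 times, giving (7)!/(6!) = 7.

7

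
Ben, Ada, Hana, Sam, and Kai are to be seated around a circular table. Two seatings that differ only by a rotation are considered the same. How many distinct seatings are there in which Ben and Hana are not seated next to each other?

All circular seatings of 5 people number (4)! = 24.
Seatings with Ben beside Hana: treat them as a block with 2 internal orders, giving 2 × (3)! = 12.
Subtracting, 24 − 12 = 12.

12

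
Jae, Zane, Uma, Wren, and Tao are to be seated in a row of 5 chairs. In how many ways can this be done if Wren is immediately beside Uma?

48

Place the 3 others and the Wren-Uma pair as 4 objects in a line; the pair has 2 internal arrangements.
So the count is 2·(4)! = 48.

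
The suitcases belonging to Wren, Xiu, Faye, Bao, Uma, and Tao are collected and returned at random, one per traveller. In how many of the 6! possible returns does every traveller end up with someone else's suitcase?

This is the derangement count D_6: permutations of 6 items with no fixed point.
By inclusion–exclusion this is Σ_{j=0}^{6} (−1)^j C(6,j)·(6−j)!.
Computing: 720 − 720 + 360 − 120 + 30 − 6 + 1 = 265.

265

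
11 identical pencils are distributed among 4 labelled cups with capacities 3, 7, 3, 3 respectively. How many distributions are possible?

44

Ignoring the caps, the number of non-negative solutions to x_1+…+x_4 = 11 is C(14,3) = 364.
Subtract solutions that violate a single cap (substitute x_i' = x_i − (cap_i+1)): x_1 ≥ 4 gives C(10,3) = 120; x_2 ≥ 8 gives C(6,3) = 20; x_3 ≥ 4 gives C(10,3) = 120; x_4 ≥ 4 gives C(10,3) = 120. Together 380.
Add back pairs where two caps are both exceeded: 0 + 20 + 20 + 0 + 0 + 20 = 60.
By inclusion–exclusion the count is 364 − 380 + 60 = 44.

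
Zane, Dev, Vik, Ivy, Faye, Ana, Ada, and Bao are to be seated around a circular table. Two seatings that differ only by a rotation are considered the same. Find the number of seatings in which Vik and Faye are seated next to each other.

1440

Treat {Vik, Faye} as one unit (2 internal orders) and seat the resulting 7 units around the table: (6)! circular arrangements.
So 2 × (6)! = 2 × 720 = 1440.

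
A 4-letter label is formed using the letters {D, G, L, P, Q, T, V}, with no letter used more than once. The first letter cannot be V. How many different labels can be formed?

The first letter has 7−1 = 6 choices (anything except V).
The remaining 3 letters are filled from the other 6 symbols without repetition: 6 × 5 × 4 = 120.
Total: 6 × 120 = 720.

720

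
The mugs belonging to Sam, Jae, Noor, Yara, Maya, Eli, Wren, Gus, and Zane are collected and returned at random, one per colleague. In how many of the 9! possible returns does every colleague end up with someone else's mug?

133496

Let Aᵢ be the assignments in which colleague i gets their own mug. We want the size of the complement of A₁∪…∪A_9.
By inclusion–exclusion this is Σ_{j=0}^{9} (−1)^j C(9,j)·(9−j)!.
Computing: 362880 − 362880 + 181440 − 60480 + 15120 − 3024 + 504 − 72 + 9 − 1 = 133496.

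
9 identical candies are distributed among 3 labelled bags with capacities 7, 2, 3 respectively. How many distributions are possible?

Ignoring the caps, the number of non-negative solutions to x_1+…+x_3 = 9 is C(11,2) = 55.
Subtract solutions that violate a single cap (substitute x_i' = x_i − (cap_i+1)): x_1 ≥ 8 gives C(3,2) = 3; x_2 ≥ 3 gives C(8,2) = 28; x_3 ≥ 4 gives C(7,2) = 21. Together 52.
Add back pairs where two caps are both exceeded: 0 + 0 + 6 = 6.
By inclusion–exclusion the count is 55 − 52 + 6 = 9.

9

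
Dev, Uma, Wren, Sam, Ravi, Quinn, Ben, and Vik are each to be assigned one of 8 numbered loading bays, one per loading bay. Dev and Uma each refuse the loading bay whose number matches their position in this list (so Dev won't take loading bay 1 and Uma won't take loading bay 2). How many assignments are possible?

30960

Let Aᵢ (for i ∈ {1, 2}) be the placements that put person i in their forbidden loading bay. Any j of these fix j positions, leaving (8−j)! ways to fill the rest, and there are C(2,j) ways to pick which j.
By inclusion–exclusion, the number of valid placements is Σ_{j=0}^{2} (−1)^j C(2,j)·(8−j)!.
Computing: 40320 − 10080 + 720 = 30960.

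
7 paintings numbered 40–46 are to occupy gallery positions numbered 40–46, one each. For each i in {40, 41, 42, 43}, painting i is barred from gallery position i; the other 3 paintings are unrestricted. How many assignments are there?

Let Aᵢ (for 40 ≤ i ≤ 43) be the placements that put painting i in its forbidden gallery position. Any j of these fix j positions, leaving (7−j)! ways to fill the rest, and there are C(4,j) ways to pick which j.
By inclusion–exclusion, the number of valid placements is Σ_{j=0}^{4} (−1)^j C(4,j)·(7−j)!.
Computing: 5040 − 2880 + 720 − 96 + 6 = 2790.

2790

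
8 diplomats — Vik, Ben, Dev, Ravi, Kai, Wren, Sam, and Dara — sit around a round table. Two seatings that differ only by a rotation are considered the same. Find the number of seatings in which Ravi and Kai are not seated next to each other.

3600

All circular seatings of 8 people number (7)! = 5040.
Those with Ravi next to Kai: fuse the pair into one unit and seat 7 units around a circle — 2·(6)! = 1440.
Subtracting, 5040 − 1440 = 3600.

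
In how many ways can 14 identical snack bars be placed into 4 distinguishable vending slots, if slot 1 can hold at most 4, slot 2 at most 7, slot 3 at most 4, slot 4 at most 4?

By stars and bars, unrestricted non-negative solutions to x_1+…+x_4 = 14 number C(14+3,3) = 680.
Subtract solutions that violate a single cap (substitute x_i' = x_i − (cap_i+1)): x_1 ≥ 5 gives C(12,3) = 220; x_2 ≥ 8 gives C(9,3) = 84; x_3 ≥ 5 gives C(12,3) = 220; x_4 ≥ 5 gives C(12,3) = 220. Together 744.
Add back pairs where two caps are both exceeded: 4 + 35 + 35 + 4 + 4 + 35 = 117.
By inclusion–exclusion the count is 680 − 744 + 117 = 53.

53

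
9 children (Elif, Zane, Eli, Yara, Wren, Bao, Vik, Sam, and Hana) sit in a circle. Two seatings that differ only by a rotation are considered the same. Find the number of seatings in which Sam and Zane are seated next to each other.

10080

Glue Sam and Zane into a block (2 internal orders). Seating 8 units around a circle gives (7)! arrangements.
So 2 × (7)! = 2 × 5040 = 10080.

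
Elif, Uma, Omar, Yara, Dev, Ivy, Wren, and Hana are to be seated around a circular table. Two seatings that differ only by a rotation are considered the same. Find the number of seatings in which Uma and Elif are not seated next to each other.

Without the restriction there are (7)! = 5040 seatings.
Seatings with Uma beside Elif: treat them as a block with 2 internal orders, giving 2 × (6)! = 1440.
Subtracting, 5040 − 1440 = 3600.

3600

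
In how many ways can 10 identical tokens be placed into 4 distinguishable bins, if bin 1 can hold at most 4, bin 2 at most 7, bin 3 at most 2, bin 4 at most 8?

106

Ignoring the caps, the number of non-negative solutions to x_1+…+x_4 = 10 is C(13,3) = 286.
Subtract solutions that violate a single cap (substitute x_i' = x_i − (cap_i+1)): x_1 ≥ 5 gives C(8,3) = 56; x_2 ≥ 8 gives C(5,3) = 10; x_3 ≥ 3 gives C(10,3) = 120; x_4 ≥ 9 gives C(4,3) = 4. Together 190.
Add back pairs where two caps are both exceeded: 0 + 10 + 0 + 0 + 0 + 0 = 10.
By inclusion–exclusion the count is 286 − 190 + 10 = 106.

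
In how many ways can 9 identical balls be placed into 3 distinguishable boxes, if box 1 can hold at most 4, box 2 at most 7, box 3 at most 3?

17

Ignoring the caps, the number of non-negative solutions to x_1+…+x_3 = 9 is C(11,2) = 55.
Subtract solutions that violate a single cap (substitute x_i' = x_i − (cap_i+1)): x_1 ≥ 5 gives C(6,2) = 15; x_2 ≥ 8 gives C(3,2) = 3; x_3 ≥ 4 gives C(7,2) = 21. Together 39.
Add back pairs where two caps are both exceeded: 0 + 1 + 0 = 1.
By inclusion–exclusion the count is 55 − 39 + 1 = 17.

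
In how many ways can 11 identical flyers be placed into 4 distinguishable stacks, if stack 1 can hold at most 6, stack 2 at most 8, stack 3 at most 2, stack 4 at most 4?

Without the upper bounds there are C(14,3) = 364 ways to split 11 among 4 stacks.
Subtract solutions that violate a single cap (substitute x_i' = x_i − (cap_i+1)): x_1 ≥ 7 gives C(7,3) = 35; x_2 ≥ 9 gives C(5,3) = 10; x_3 ≥ 3 gives C(11,3) = 165; x_4 ≥ 5 gives C(9,3) = 84. Together 294.
Add back pairs where two caps are both exceeded: 0 + 4 + 0 + 0 + 0 + 20 = 24.
By inclusion–exclusion the count is 364 − 294 + 24 = 94.

94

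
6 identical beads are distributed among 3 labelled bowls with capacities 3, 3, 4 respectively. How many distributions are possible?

Ignoring the caps, the number of non-negative solutions to x_1+…+x_3 = 6 is C(8,2) = 28.
Subtract solutions that violate a single cap (substitute x_i' = x_i − (cap_i+1)): x_1 ≥ 4 gives C(4,2) = 6; x_2 ≥ 4 gives C(4,2) = 6; x_3 ≥ 5 gives C(3,2) = 3. Together 15.
No two caps can be exceeded simultaneously, so the pair terms are all 0.
By inclusion–exclusion the count is 28 − 15 + 0 = 13.

13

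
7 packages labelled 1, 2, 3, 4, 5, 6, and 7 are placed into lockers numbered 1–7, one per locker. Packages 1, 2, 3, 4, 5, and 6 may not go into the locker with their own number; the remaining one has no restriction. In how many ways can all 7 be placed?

Let Aᵢ (for 1 ≤ i ≤ 6) be the placements that put package i in its forbidden locker. Any j of these fix j positions, leaving (7−j)! ways to fill the rest, and there are C(6,j) ways to pick which j.
By inclusion–exclusion, the number of valid placements is Σ_{j=0}^{6} (−1)^j C(6,j)·(7−j)!.
Computing: 5040 − 4320 + 1800 − 480 + 90 − 12 + 1 = 2119.

2119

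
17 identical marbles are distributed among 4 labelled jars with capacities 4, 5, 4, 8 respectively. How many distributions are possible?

35

By stars and bars, unrestricted non-negative solutions to x_1+…+x_4 = 17 number C(17+3,3) = 1140.
Subtract solutions that violate a single cap (substitute x_i' = x_i − (cap_i+1)): x_1 ≥ 5 gives C(15,3) = 455; x_2 ≥ 6 gives C(14,3) = 364; x_3 ≥ 5 gives C(15,3) = 455; x_4 ≥ 9 gives C(11,3) = 165. Together 1439.
Add back pairs where two caps are both exceeded: 84 + 120 + 20 + 84 + 10 + 20 = 338.
Subtract triples: 4 + 0 + 0 + 0 = 4.
By inclusion–exclusion the count is 1140 − 1439 + 338 − 4 = 35.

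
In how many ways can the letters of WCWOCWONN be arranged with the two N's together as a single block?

Treat the 2 copies of N as a single block. The multiset to arrange is then {NN, C, C, O, O, W, W, W}, 8 items in all.
That gives (8)!/(3!·2!·2!) = 1680 arrangements.

1680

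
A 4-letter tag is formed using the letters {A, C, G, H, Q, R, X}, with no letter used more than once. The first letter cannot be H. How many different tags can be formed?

720

The first letter has 7−1 = 6 choices (anything except H).
The remaining 3 letters are filled from the other 6 symbols without repetition: 6 × 5 × 4 = 120.
Total: 6 × 120 = 720.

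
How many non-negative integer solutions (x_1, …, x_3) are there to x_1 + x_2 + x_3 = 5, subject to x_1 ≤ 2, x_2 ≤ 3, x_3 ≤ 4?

Without the upper bounds there are C(7,2) = 21 ways to split 5 among 3 variables.
Subtract solutions that violate a single cap (substitute x_i' = x_i − (cap_i+1)): x_1 ≥ 3 gives C(4,2) = 6; x_2 ≥ 4 gives C(3,2) = 3; x_3 ≥ 5 gives C(2,2) = 1. Together 10.
No two caps can be exceeded simultaneously, so the pair terms are all 0.
By inclusion–exclusion the count is 21 − 10 + 0 = 11.

11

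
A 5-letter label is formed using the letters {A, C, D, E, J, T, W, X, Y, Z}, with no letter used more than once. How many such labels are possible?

With no repetition, fill the 5 letters in order: 10 choices, then 9, down to 6.
That product is 10 × 9 × 8 × 7 × 6 = 30240.

30240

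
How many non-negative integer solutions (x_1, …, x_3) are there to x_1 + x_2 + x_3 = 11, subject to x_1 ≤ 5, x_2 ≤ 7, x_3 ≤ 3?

14

Ignoring the caps, the number of non-negative solutions to x_1+…+x_3 = 11 is C(13,2) = 78.
Subtract solutions that violate a single cap (substitute x_i' = x_i − (cap_i+1)): x_1 ≥ 6 gives C(7,2) = 21; x_2 ≥ 8 gives C(5,2) = 10; x_3 ≥ 4 gives C(9,2) = 36. Together 67.
Add back pairs where two caps are both exceeded: 0 + 3 + 0 = 3.
By inclusion–exclusion the count is 78 − 67 + 3 = 14.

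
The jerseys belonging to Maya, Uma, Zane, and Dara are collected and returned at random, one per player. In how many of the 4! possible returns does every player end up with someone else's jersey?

9

Count assignments avoiding every fixed point. For any j of the 4 players fixed to their old jersey, the other 4−j can be arranged in (4−j)! ways.
By inclusion–exclusion this is Σ_{j=0}^{4} (−1)^j C(4,j)·(4−j)!.
Computing: 24 − 24 + 12 − 4 + 1 = 9.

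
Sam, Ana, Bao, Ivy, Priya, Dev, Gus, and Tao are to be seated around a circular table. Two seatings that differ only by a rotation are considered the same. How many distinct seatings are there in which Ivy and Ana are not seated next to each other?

3600

All circular seatings of 8 people number (7)! = 5040.
Those with Ivy next to Ana: fuse the pair into one unit and seat 7 units around a circle — 2·(6)! = 1440.
Subtracting, 5040 − 1440 = 3600.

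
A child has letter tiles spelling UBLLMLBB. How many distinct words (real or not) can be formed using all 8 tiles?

1120

The 8 letters of UBLLMLBB have repeats: B appearing 3 times and L appearing 3 times.
Dividing 8! = 40320 by 3!·3! = 36 for the repeated letters gives 1120.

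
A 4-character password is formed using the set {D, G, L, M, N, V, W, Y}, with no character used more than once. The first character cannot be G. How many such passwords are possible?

1470

The first character has 8−1 = 7 choices (anything except G).
The remaining 3 characters are filled from the other 7 symbols without repetition: 7 × 6 × 5 = 210.
Total: 7 × 210 = 1470.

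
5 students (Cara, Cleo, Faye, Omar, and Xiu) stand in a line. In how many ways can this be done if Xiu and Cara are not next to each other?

There are 5! = 120 arrangements in all. If Xiu and Cara are adjacent, merging them into one block gives 2·(4)! = 48 arrangements.
Complementary counting: 120 − 48 = 72.

72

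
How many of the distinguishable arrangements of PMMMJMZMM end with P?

With the last slot taken by P, it remains to arrange the other 8 letters (MMMJMZMM).
Those 8 letters have M appearing 6 times, giving (8)!/(6!) = 56.

56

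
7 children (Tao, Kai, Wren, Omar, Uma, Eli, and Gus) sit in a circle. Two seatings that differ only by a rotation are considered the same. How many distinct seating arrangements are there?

Fix one person's seat to break rotational symmetry; the remaining 6 people can be arranged in (6)! = 720 ways.

720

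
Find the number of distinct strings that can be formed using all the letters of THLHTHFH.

840

The 8 letters of THLHTHFH have repeats: H appearing 4 times and T appearing twice.
So there are 8! / (4!·2!) = 840 distinguishable arrangements.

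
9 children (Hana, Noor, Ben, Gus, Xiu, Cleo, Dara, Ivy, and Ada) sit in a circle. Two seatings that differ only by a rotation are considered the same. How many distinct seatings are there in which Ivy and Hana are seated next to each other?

Treat {Ivy, Hana} as one unit (2 internal orders) and seat the resulting 8 units around the table: (7)! circular arrangements.
So 2 × (7)! = 2 × 5040 = 10080.

10080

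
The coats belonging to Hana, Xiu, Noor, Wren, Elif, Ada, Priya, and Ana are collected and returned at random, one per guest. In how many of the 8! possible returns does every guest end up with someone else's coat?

14833

Let Aᵢ be the assignments in which guest i gets their own coat. We want the size of the complement of A₁∪…∪A_8.
By inclusion–exclusion this is Σ_{j=0}^{8} (−1)^j C(8,j)·(8−j)!.
Computing: 40320 − 40320 + 20160 − 6720 + 1680 − 336 + 56 − 8 + 1 = 14833.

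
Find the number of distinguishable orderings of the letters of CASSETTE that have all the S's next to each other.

Treat the 2 copies of S as a single block. The multiset to arrange is then {SS, A, C, E, E, T, T}, 7 items in all.
That gives (7)!/(2!·2!) = 1260 arrangements.

1260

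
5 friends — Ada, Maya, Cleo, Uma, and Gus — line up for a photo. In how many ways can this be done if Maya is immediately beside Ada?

Treat {Maya, Ada} as a single unit. There are 4 units to order, and the pair itself can be ordered 2 ways.
That gives 2 × 4! = 2 × 24 = 48.

48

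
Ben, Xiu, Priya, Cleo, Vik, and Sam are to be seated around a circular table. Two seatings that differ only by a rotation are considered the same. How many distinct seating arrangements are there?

Seat Ben anywhere (absorbing the rotational symmetry), then permute the other 5: (5)! = 120.

120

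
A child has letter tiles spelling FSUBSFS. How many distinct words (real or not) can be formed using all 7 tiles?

FSUBSFS has 7 letters with F appearing twice and S appearing 3 times.
The number of distinct arrangements is 7!/(3!·2!) = 5040/12 = 420.

420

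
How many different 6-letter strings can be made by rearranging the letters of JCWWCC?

60

The 6 letters of JCWWCC have repeats: C appearing 3 times and W appearing twice.
The number of distinct arrangements is 6!/(3!·2!) = 720/12 = 60.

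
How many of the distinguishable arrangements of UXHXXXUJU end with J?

Fix J in the last position and arrange the remaining 8 letters.
Those 8 letters have U appearing 3 times and X appearing 4 times, giving (8)!/(4!·3!) = 280.

280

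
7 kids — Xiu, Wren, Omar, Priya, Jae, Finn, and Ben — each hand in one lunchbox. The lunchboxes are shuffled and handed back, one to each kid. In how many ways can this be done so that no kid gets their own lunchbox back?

This is the derangement count D_7: permutations of 7 items with no fixed point.
By inclusion–exclusion this is Σ_{j=0}^{7} (−1)^j C(7,j)·(7−j)!.
Computing: 5040 − 5040 + 2520 − 840 + 210 − 42 + 7 − 1 = 1854.

1854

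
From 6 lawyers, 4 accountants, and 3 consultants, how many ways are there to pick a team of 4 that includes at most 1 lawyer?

245

Split by how many lawyers are chosen (0 through 1).
Sum: C(6,0)·C(7,4) + C(6,1)·C(7,3) = 35 + 210 = 245.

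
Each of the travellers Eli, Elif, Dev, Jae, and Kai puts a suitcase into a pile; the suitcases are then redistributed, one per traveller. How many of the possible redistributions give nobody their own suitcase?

Let Aᵢ be the assignments in which traveller i gets their own suitcase. We want the size of the complement of A₁∪…∪A_5.
By inclusion–exclusion this is Σ_{j=0}^{5} (−1)^j C(5,j)·(5−j)!.
Computing: 120 − 120 + 60 − 20 + 5 − 1 = 44.

44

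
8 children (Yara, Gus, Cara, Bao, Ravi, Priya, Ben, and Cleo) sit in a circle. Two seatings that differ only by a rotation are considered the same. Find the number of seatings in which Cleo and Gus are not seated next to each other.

All circular seatings of 8 people number (7)! = 5040.
Seatings with Cleo beside Gus: treat them as a block with 2 internal orders, giving 2 × (6)! = 1440.
Subtracting, 5040 − 1440 = 3600.

3600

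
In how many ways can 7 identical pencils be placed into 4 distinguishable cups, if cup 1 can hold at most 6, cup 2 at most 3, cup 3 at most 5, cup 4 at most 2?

Without the upper bounds there are C(10,3) = 120 ways to split 7 among 4 cups.
Subtract solutions that violate a single cap (substitute x_i' = x_i − (cap_i+1)): x_1 ≥ 7 gives C(3,3) = 1; x_2 ≥ 4 gives C(6,3) = 20; x_3 ≥ 6 gives C(4,3) = 4; x_4 ≥ 3 gives C(7,3) = 35. Together 60.
Add back pairs where two caps are both exceeded: 0 + 0 + 0 + 0 + 1 + 0 = 1.
By inclusion–exclusion the count is 120 − 60 + 1 = 61.

61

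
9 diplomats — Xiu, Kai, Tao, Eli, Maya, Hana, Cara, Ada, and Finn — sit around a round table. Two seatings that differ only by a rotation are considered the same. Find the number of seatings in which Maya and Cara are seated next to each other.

10080

Glue Maya and Cara into a block (2 internal orders). Seating 8 units around a circle gives (7)! arrangements.
So 2 × (7)! = 2 × 5040 = 10080.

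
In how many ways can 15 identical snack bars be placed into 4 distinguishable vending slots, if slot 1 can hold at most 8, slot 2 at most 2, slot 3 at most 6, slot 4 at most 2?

Without the upper bounds there are C(18,3) = 816 ways to split 15 among 4 vending slots.
Subtract solutions that violate a single cap (substitute x_i' = x_i − (cap_i+1)): x_1 ≥ 9 gives C(9,3) = 84; x_2 ≥ 3 gives C(15,3) = 455; x_3 ≥ 7 gives C(11,3) = 165; x_4 ≥ 3 gives C(15,3) = 455. Together 1159.
Add back pairs where two caps are both exceeded: 20 + 0 + 20 + 56 + 220 + 56 = 372.
Subtract triples: 0 + 1 + 0 + 10 = 11.
By inclusion–exclusion the count is 816 − 1159 + 372 − 11 = 18.

18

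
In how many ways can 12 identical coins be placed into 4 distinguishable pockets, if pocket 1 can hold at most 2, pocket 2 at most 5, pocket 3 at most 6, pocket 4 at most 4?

45

Without the upper bounds there are C(15,3) = 455 ways to split 12 among 4 pockets.
Subtract solutions that violate a single cap (substitute x_i' = x_i − (cap_i+1)): x_1 ≥ 3 gives C(12,3) = 220; x_2 ≥ 6 gives C(9,3) = 84; x_3 ≥ 7 gives C(8,3) = 56; x_4 ≥ 5 gives C(10,3) = 120. Together 480.
Add back pairs where two caps are both exceeded: 20 + 10 + 35 + 0 + 4 + 1 = 70.
By inclusion–exclusion the count is 455 − 480 + 70 = 45.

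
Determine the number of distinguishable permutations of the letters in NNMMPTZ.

The 7 letters of NNMMPTZ have repeats: M appearing twice and N appearing twice.
So there are 7! / (2!·2!) = 1260 distinguishable arrangements.

1260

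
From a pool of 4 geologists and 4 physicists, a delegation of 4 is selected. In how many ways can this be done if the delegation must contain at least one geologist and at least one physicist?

Total 4-person selections from all 8: C(8,4) = 70.
Selections missing a whole group: no geologists → C(4,4) = 1; no physicists → C(4,4) = 1.
Both groups omitted at once is impossible, so 70 − 2 = 68.

68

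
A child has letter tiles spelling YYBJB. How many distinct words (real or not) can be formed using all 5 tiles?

The 5 letters of YYBJB have repeats: B appearing twice and Y appearing twice.
So there are 5! / (2!·2!) = 30 distinguishable arrangements.

30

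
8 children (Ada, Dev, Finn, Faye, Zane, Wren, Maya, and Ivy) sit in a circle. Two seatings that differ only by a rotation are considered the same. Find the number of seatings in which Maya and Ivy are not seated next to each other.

All circular seatings of 8 people number (7)! = 5040.
Seatings with Maya beside Ivy: treat them as a block with 2 internal orders, giving 2 × (6)! = 1440.
Subtracting, 5040 − 1440 = 3600.

3600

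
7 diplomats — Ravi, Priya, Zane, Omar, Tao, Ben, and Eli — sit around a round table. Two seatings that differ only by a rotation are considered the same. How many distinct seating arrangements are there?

720

Seat Ravi anywhere (absorbing the rotational symmetry), then permute the other 6: (6)! = 720.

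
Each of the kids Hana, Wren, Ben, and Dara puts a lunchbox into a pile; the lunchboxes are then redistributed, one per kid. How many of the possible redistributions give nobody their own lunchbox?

9

This is the derangement count D_4: permutations of 4 items with no fixed point.
By inclusion–exclusion this is Σ_{j=0}^{4} (−1)^j C(4,j)·(4−j)!.
Computing: 24 − 24 + 12 − 4 + 1 = 9.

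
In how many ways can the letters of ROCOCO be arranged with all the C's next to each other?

20

Treat the 2 copies of C as a single block. The multiset to arrange is then {CC, O, O, O, R}, 5 items in all.
That gives (5)!/(3!) = 20 arrangements.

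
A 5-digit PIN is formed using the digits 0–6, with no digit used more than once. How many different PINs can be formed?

This is a permutation of 5 out of 7: P(7,5) = 7!/2!.
7 × 6 × 5 × 4 × 3 = 2520.

2520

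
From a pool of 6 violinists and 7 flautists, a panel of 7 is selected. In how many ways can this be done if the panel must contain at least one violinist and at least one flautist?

Unrestricted: C(13,7) = 1716 ways to pick any 7 of the 13.
Subtract selections that omit an entire group: no violinists → C(7,7) = 1; no flautists → C(6,7) = 0.
Both groups omitted at once is impossible, so 1716 − 1 = 1715.

1715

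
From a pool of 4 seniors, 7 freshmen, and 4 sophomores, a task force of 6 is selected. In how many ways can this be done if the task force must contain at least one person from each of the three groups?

Total 6-person selections from all 15: C(15,6) = 5005.
Selections missing a whole group: no seniors → C(11,6) = 462; no freshmen → C(8,6) = 28; no sophomores → C(11,6) = 462.
Add back selections omitting two groups (i.e. drawn from a single group): C(4,6) + C(7,6) + C(4,6) = 7.
By inclusion–exclusion: 5005 − 952 + 7 = 4060.

4060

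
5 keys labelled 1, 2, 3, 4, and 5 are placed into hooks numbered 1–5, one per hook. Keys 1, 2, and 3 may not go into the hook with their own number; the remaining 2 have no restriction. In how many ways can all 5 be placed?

Let Aᵢ (for i ∈ {1, 2, 3}) be the placements that put key i in its forbidden hook. Any j of these fix j positions, leaving (5−j)! ways to fill the rest, and there are C(3,j) ways to pick which j.
By inclusion–exclusion, the number of valid placements is Σ_{j=0}^{3} (−1)^j C(3,j)·(5−j)!.
Computing: 120 − 72 + 18 − 2 = 64.

64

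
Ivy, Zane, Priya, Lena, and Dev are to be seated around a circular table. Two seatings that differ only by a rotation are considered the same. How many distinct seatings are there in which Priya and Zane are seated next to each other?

Treat {Priya, Zane} as one unit (2 internal orders) and seat the resulting 4 units around the table: (3)! circular arrangements.
So 2 × (3)! = 2 × 6 = 12.

12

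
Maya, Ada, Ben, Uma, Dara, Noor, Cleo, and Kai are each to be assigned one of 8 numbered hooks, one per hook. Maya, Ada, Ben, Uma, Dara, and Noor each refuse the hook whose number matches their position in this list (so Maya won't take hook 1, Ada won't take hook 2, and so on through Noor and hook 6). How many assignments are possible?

Let Aᵢ (for 1 ≤ i ≤ 6) be the placements that put person i in their forbidden hook. Any j of these fix j positions, leaving (8−j)! ways to fill the rest, and there are C(6,j) ways to pick which j.
By inclusion–exclusion, the number of valid placements is Σ_{j=0}^{6} (−1)^j C(6,j)·(8−j)!.
Computing: 40320 − 30240 + 10800 − 2400 + 360 − 36 + 2 = 18806.

18806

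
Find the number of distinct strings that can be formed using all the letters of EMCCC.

Letter multiplicities in EMCCC: C×3, E×1, M×1.
Dividing 5! = 120 by 3! = 6 for the repeated letters gives 20.

20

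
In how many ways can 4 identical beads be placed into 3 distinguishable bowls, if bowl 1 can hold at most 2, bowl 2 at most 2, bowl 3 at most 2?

Ignoring the caps, the number of non-negative solutions to x_1+…+x_3 = 4 is C(6,2) = 15.
Subtract solutions that violate a single cap (substitute x_i' = x_i − (cap_i+1)): x_1 ≥ 3 gives C(3,2) = 3; x_2 ≥ 3 gives C(3,2) = 3; x_3 ≥ 3 gives C(3,2) = 3. Together 9.
No two caps can be exceeded simultaneously, so the pair terms are all 0.
By inclusion–exclusion the count is 15 − 9 + 0 = 6.

6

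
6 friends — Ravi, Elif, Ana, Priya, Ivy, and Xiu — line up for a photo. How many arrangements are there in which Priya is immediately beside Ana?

240

Treat {Priya, Ana} as a single unit. There are 5 units to order, and the pair itself can be ordered 2 ways.
So the count is 2·(5)! = 240.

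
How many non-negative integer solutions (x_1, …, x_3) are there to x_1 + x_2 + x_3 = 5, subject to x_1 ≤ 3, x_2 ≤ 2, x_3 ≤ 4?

11

By stars and bars, unrestricted non-negative solutions to x_1+…+x_3 = 5 number C(5+2,2) = 21.
Subtract solutions that violate a single cap (substitute x_i' = x_i − (cap_i+1)): x_1 ≥ 4 gives C(3,2) = 3; x_2 ≥ 3 gives C(4,2) = 6; x_3 ≥ 5 gives C(2,2) = 1. Together 10.
No two caps can be exceeded simultaneously, so the pair terms are all 0.
By inclusion–exclusion the count is 21 − 10 + 0 = 11.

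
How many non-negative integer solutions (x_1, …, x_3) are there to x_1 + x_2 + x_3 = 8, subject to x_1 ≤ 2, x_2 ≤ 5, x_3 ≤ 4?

Without the upper bounds there are C(10,2) = 45 ways to split 8 among 3 variables.
Subtract solutions that violate a single cap (substitute x_i' = x_i − (cap_i+1)): x_1 ≥ 3 gives C(7,2) = 21; x_2 ≥ 6 gives C(4,2) = 6; x_3 ≥ 5 gives C(5,2) = 10. Together 37.
Add back pairs where two caps are both exceeded: 0 + 1 + 0 = 1.
By inclusion–exclusion the count is 45 − 37 + 1 = 9.

9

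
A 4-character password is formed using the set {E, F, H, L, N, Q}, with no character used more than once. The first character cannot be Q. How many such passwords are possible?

300

The first character has 6−1 = 5 choices (anything except Q).
The remaining 3 characters are filled from the other 5 symbols without repetition: 5 × 4 × 3 = 60.
Total: 5 × 60 = 300.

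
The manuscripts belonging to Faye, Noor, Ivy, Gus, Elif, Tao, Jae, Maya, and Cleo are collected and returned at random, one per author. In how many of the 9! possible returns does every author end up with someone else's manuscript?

133496

Count assignments avoiding every fixed point. For any j of the 9 authors fixed to their own manuscript, the other 9−j can be arranged in (9−j)! ways.
By inclusion–exclusion this is Σ_{j=0}^{9} (−1)^j C(9,j)·(9−j)!.
Computing: 362880 − 362880 + 181440 − 60480 + 15120 − 3024 + 504 − 72 + 9 − 1 = 133496.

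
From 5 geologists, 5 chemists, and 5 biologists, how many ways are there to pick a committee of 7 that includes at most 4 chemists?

Split by how many chemists are chosen (0 through 4).
Sum: C(5,0)·C(10,7) + C(5,1)·C(10,6) + C(5,2)·C(10,5) + C(5,3)·C(10,4) + C(5,4)·C(10,3) = 120 + 1050 + 2520 + 2100 + 600 = 6390.

6390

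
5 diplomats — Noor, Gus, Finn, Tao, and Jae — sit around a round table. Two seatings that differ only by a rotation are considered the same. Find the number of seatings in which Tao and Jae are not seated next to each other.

12

All circular seatings of 5 people number (4)! = 24.
Those with Tao next to Jae: fuse the pair into one unit and seat 4 units around a circle — 2·(3)! = 12.
Subtracting, 24 − 12 = 12.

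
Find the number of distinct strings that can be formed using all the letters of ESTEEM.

120

Letter multiplicities in ESTEEM: E×3, M×1, S×1, T×1.
Dividing 6! = 720 by 3! = 6 for the repeated letters gives 120.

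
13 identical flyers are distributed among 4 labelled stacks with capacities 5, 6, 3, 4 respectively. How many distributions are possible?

51

Without the upper bounds there are C(16,3) = 560 ways to split 13 among 4 stacks.
Subtract solutions that violate a single cap (substitute x_i' = x_i − (cap_i+1)): x_1 ≥ 6 gives C(10,3) = 120; x_2 ≥ 7 gives C(9,3) = 84; x_3 ≥ 4 gives C(12,3) = 220; x_4 ≥ 5 gives C(11,3) = 165. Together 589.
Add back pairs where two caps are both exceeded: 1 + 20 + 10 + 10 + 4 + 35 = 80.
By inclusion–exclusion the count is 560 − 589 + 80 = 51.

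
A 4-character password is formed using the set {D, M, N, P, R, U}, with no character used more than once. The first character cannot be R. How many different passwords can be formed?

The first character has 6−1 = 5 choices (anything except R).
The remaining 3 characters are filled from the other 5 symbols without repetition: 5 × 4 × 3 = 60.
Total: 5 × 60 = 300.

300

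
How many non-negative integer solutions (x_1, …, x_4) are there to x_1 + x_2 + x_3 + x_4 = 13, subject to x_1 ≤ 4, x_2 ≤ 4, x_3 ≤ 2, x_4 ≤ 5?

10

Without the upper bounds there are C(16,3) = 560 ways to split 13 among 4 variables.
Subtract solutions that violate a single cap (substitute x_i' = x_i − (cap_i+1)): x_1 ≥ 5 gives C(11,3) = 165; x_2 ≥ 5 gives C(11,3) = 165; x_3 ≥ 3 gives C(13,3) = 286; x_4 ≥ 6 gives C(10,3) = 120. Together 736.
Add back pairs where two caps are both exceeded: 20 + 56 + 10 + 56 + 10 + 35 = 187.
Subtract triples: 1 + 0 + 0 + 0 = 1.
By inclusion–exclusion the count is 560 − 736 + 187 − 1 = 10.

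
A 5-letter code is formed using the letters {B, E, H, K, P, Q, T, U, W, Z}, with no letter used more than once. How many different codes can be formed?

30240

This is a permutation of 5 out of 10: P(10,5) = 10!/5!.
10 × 9 × 8 × 7 × 6 = 30240.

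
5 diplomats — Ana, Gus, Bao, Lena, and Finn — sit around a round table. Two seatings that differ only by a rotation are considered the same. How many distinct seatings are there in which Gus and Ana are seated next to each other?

Treat {Gus, Ana} as one unit (2 internal orders) and seat the resulting 4 units around the table: (3)! circular arrangements.
So 2 × (3)! = 2 × 6 = 12.

12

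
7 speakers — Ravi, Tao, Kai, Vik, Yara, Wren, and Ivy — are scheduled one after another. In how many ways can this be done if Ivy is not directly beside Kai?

3600

Of the 7! = 5040 arrangements, those with Ivy and Kai adjacent number 2 × 6! = 1440 (treat the pair as a block with 2 internal orders).
So 5040 − 1440 = 3600 arrangements keep them apart.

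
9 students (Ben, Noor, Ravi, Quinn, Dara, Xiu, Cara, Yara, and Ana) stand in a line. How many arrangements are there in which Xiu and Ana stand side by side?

80640

Place the 7 others and the Xiu-Ana pair as 8 objects in a line; the pair has 2 internal arrangements.
That gives 2 × 8! = 2 × 40320 = 80640.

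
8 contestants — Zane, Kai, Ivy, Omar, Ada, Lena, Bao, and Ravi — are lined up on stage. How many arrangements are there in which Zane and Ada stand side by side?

10080

Place the 6 others and the Zane-Ada pair as 7 objects in a line; the pair has 2 internal arrangements.
So the count is 2·(7)! = 10080.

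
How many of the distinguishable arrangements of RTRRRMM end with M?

With the last slot taken by M, it remains to arrange the other 6 letters (RTRRRM).
Those 6 letters have R appearing 4 times, giving (6)!/(4!) = 30.

30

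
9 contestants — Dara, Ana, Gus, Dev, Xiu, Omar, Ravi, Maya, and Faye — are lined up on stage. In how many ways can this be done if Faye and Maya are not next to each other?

282240

Of the 9! = 362880 arrangements, those with Faye and Maya adjacent number 2 × 8! = 80640 (treat the pair as a block with 2 internal orders).
Complementary counting: 362880 − 80640 = 282240.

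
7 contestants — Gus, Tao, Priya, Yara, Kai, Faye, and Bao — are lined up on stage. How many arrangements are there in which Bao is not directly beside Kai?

Of the 7! = 5040 arrangements, those with Bao and Kai adjacent number 2 × 6! = 1440 (treat the pair as a block with 2 internal orders).
Complementary counting: 5040 − 1440 = 3600.

3600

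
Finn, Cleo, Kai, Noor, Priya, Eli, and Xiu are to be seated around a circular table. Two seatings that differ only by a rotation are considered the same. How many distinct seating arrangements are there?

720

Fix one person's seat to break rotational symmetry; the remaining 6 people can be arranged in (6)! = 720 ways.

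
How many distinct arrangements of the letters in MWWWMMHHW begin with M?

420

Fix M in the first position and arrange the remaining 8 letters.
Those 8 letters have H appearing twice, M appearing twice, and W appearing 4 times, giving (8)!/(4!·2!·2!) = 420.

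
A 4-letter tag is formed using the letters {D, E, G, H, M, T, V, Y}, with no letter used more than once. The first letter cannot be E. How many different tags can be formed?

The first letter has 8−1 = 7 choices (anything except E).
The remaining 3 letters are filled from the other 7 symbols without repetition: 7 × 6 × 5 = 210.
Total: 7 × 210 = 1470.

1470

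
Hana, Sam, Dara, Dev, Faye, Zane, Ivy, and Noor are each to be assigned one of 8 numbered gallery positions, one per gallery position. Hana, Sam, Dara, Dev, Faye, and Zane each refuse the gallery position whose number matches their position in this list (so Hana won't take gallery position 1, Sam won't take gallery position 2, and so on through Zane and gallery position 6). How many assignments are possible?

Let Aᵢ (for 1 ≤ i ≤ 6) be the placements that put person i in their forbidden gallery position. Any j of these fix j positions, leaving (8−j)! ways to fill the rest, and there are C(6,j) ways to pick which j.
By inclusion–exclusion, the number of valid placements is Σ_{j=0}^{6} (−1)^j C(6,j)·(8−j)!.
Computing: 40320 − 30240 + 10800 − 2400 + 360 − 36 + 2 = 18806.

18806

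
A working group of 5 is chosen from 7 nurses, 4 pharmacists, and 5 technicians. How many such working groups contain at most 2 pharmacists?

4092

Split by how many pharmacists are chosen (0 through 2).
Sum: C(4,0)·C(12,5) + C(4,1)·C(12,4) + C(4,2)·C(12,3) = 792 + 1980 + 1320 = 4092.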